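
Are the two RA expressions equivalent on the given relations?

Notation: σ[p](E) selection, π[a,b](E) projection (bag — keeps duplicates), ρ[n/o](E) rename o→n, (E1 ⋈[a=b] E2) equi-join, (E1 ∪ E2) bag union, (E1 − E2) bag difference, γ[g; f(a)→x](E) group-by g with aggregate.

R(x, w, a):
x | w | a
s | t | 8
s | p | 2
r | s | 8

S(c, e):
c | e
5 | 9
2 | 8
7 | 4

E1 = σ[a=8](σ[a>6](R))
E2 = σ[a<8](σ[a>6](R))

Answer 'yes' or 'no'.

E1 stepwise |·|:
  R → 3
  σ[a>6](R) → 2
  σ[a=8](σ[a>6](R)) → 2
E2 stepwise |·|:
  R → 3
  σ[a>6](R) → 2
  σ[a<8](σ[a>6](R)) → 0

E1 result:
x | w | a
r | s | 8
s | t | 8
E2 result:
x | w | a
(0 rows)
Witness: ('s', 't', 8) appears 1× in E1 but 0× in E2.

no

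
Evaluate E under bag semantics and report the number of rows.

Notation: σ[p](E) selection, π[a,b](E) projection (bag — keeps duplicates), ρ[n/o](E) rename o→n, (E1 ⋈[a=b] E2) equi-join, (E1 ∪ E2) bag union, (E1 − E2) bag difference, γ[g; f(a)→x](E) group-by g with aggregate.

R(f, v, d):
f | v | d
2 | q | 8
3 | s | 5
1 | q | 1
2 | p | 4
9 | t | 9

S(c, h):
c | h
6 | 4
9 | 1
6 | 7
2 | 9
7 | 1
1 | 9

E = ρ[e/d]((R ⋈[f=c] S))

Stepwise |·|:
  R → 5
  S → 6
  (R ⋈[f=c] S) → 4
  ρ[e/d]((R ⋈[f=c] S)) → 4

|E| = 4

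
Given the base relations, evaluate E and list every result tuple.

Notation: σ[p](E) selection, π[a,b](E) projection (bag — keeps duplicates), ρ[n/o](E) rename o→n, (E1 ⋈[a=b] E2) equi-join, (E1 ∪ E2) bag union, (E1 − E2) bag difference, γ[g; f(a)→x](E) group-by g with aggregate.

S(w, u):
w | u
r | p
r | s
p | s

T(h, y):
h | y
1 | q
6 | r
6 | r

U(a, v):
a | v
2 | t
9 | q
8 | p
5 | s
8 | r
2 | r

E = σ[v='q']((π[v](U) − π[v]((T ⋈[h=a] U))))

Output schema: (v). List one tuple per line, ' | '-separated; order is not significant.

Stepwise |·|:
  U → 6
  π[v](U) → 6
  T → 3
  U → 6
  (T ⋈[h=a] U) → 0
  π[v]((T ⋈[h=a] U)) → 0
  (π[v](U) − π[v]((T ⋈[h=a] U))) → 6
  σ[v='q']((π[v](U) − π[v]((T ⋈[h=a] U)))) → 1

== RESULT ==
v
q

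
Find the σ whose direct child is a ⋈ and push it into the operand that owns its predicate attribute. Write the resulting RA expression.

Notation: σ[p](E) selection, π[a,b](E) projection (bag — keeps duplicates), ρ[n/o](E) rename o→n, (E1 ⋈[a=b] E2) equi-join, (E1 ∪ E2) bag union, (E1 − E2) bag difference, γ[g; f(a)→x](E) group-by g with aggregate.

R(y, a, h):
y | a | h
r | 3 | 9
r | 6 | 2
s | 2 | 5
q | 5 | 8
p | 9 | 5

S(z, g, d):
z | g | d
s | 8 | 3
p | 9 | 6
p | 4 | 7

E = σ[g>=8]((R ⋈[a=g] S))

σ filters on g, owned by the right side.
E' = (R ⋈[a=g] σ[g>=8](S))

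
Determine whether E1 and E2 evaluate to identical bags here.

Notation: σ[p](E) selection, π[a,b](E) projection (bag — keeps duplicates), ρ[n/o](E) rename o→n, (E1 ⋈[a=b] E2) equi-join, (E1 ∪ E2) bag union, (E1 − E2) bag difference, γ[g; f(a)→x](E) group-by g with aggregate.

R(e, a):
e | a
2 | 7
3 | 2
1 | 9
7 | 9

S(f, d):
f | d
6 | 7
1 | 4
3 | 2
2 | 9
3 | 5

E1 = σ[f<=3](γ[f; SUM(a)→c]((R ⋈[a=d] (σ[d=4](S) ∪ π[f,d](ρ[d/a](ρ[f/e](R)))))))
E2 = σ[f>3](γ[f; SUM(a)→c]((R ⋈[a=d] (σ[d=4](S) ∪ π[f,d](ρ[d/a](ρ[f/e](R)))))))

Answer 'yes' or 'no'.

E1 row counts bottom-up:
  R → 4
  S → 5
  σ[d=4](S) → 1
  R → 4
  ρ[f/e](R) → 4
  ρ[d/a](ρ[f/e](R)) → 4
  π[f,d](ρ[d/a](ρ[f/e](R))) → 4
  (σ[d=4](S) ∪ π[f,d](ρ[d/a](ρ[f/e](R)))) → 5
  (R ⋈[a=d] (σ[d=4](S) ∪ π[f,d](ρ[d/a](ρ[f/e](R))))) → 6
  γ[f; SUM(a)→c]((R ⋈[a=d] (σ[d=4](S) ∪ π[f,d](ρ[d/a](ρ[f/e](R)))))) → 4
  σ[f<=3](γ[f; SUM(a)→c]((R ⋈[a=d] (σ[d=4](S) ∪ π[f,d](ρ[d/a](ρ[f/e](R))))))) → 3
E2 row counts bottom-up:
  R → 4
  S → 5
  σ[d=4](S) → 1
  R → 4
  ρ[f/e](R) → 4
  ρ[d/a](ρ[f/e](R)) → 4
  π[f,d](ρ[d/a](ρ[f/e](R))) → 4
  (σ[d=4](S) ∪ π[f,d](ρ[d/a](ρ[f/e](R)))) → 5
  (R ⋈[a=d] (σ[d=4](S) ∪ π[f,d](ρ[d/a](ρ[f/e](R))))) → 6
  γ[f; SUM(a)→c]((R ⋈[a=d] (σ[d=4](S) ∪ π[f,d](ρ[d/a](ρ[f/e](R)))))) → 4
  σ[f>3](γ[f; SUM(a)→c]((R ⋈[a=d] (σ[d=4](S) ∪ π[f,d](ρ[d/a](ρ[f/e](R))))))) → 1

E1 result:
f | c
1 | 18
2 | 7
3 | 2
E2 result:
f | c
7 | 18
Witness: (1, 18) appears 1× in E1 but 0× in E2.

no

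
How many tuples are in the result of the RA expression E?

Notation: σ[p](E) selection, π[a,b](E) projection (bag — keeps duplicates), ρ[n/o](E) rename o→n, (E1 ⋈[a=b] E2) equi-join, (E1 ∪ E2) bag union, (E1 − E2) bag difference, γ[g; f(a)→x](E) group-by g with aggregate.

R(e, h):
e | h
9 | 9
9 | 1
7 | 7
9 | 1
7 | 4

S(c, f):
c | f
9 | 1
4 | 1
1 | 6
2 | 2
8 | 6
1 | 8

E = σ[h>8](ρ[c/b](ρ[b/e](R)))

Row counts bottom-up:
  R → 5
  ρ[b/e](R) → 5
  ρ[c/b](ρ[b/e](R)) → 5
  σ[h>8](ρ[c/b](ρ[b/e](R))) → 1

|E| = 1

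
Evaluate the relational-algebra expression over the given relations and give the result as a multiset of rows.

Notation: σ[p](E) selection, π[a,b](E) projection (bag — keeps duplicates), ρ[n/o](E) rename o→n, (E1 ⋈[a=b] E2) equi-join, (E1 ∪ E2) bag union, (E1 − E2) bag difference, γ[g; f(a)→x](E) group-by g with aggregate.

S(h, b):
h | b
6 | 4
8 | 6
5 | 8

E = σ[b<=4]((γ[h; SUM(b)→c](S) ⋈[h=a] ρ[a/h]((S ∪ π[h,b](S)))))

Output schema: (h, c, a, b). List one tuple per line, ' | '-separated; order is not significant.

Row counts bottom-up:
  S → 3
  γ[h; SUM(b)→c](S) → 3
  S → 3
  S → 3
  π[h,b](S) → 3
  (S ∪ π[h,b](S)) → 6
  ρ[a/h]((S ∪ π[h,b](S))) → 6
  (γ[h; SUM(b)→c](S) ⋈[h=a] ρ[a/h]((S ∪ π[h,b](S)))) → 6
  σ[b<=4]((γ[h; SUM(b)→c](S) ⋈[h=a] ρ[a/h]((S ∪ π[h,b](S))))) → 2

== RESULT ==
h | c | a | b
6 | 4 | 6 | 4
6 | 4 | 6 | 4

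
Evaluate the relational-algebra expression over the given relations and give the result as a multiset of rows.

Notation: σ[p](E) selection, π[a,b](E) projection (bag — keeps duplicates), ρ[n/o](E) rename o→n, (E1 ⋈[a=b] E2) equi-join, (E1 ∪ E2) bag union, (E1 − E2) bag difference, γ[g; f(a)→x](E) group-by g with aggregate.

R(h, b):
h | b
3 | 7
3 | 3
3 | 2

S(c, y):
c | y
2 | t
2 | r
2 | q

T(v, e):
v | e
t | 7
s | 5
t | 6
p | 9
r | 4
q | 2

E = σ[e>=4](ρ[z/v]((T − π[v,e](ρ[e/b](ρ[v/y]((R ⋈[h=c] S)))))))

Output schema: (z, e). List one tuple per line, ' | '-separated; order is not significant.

Subexpression sizes:
  T → 6
  R → 3
  S → 3
  (R ⋈[h=c] S) → 0
  ρ[v/y]((R ⋈[h=c] S)) → 0
  ρ[e/b](ρ[v/y]((R ⋈[h=c] S))) → 0
  π[v,e](ρ[e/b](ρ[v/y]((R ⋈[h=c] S)))) → 0
  (T − π[v,e](ρ[e/b](ρ[v/y]((R ⋈[h=c] S))))) → 6
  ρ[z/v]((T − π[v,e](ρ[e/b](ρ[v/y]((R ⋈[h=c] S)))))) → 6
  σ[e>=4](ρ[z/v]((T − π[v,e](ρ[e/b](ρ[v/y]((R ⋈[h=c] S))))))) → 5

== RESULT ==
z | e
p | 9
r | 4
s | 5
t | 6
t | 7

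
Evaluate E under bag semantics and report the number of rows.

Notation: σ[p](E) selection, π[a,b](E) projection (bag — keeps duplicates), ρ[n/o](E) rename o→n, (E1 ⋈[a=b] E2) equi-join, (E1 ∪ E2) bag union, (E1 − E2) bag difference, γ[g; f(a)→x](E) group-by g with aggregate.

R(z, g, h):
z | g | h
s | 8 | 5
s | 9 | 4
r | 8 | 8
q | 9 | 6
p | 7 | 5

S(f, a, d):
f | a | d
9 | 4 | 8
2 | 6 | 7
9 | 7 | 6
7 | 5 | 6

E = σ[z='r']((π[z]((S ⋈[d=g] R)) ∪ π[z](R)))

Row counts bottom-up:
  S → 4
  R → 5
  (S ⋈[d=g] R) → 3
  π[z]((S ⋈[d=g] R)) → 3
  R → 5
  π[z](R) → 5
  (π[z]((S ⋈[d=g] R)) ∪ π[z](R)) → 8
  σ[z='r']((π[z]((S ⋈[d=g] R)) ∪ π[z](R))) → 2

|E| = 2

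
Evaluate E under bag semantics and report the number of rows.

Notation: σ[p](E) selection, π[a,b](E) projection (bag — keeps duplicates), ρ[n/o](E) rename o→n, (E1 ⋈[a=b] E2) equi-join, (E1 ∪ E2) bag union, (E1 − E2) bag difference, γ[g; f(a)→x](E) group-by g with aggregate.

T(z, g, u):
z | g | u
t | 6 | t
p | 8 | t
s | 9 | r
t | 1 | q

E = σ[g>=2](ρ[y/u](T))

Stepwise |·|:
  T → 4
  ρ[y/u](T) → 4
  σ[g>=2](ρ[y/u](T)) → 3

|E| = 3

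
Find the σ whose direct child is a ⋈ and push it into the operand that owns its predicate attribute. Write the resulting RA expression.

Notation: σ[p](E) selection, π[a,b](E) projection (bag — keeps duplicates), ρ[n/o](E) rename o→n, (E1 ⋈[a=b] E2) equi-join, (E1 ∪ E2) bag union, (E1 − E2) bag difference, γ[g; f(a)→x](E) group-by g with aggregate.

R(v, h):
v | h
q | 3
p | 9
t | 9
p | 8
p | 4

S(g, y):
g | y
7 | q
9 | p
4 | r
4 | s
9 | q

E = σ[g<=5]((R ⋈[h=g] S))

σ filters on g, owned by the right side.
E' = (R ⋈[h=g] σ[g<=5](S))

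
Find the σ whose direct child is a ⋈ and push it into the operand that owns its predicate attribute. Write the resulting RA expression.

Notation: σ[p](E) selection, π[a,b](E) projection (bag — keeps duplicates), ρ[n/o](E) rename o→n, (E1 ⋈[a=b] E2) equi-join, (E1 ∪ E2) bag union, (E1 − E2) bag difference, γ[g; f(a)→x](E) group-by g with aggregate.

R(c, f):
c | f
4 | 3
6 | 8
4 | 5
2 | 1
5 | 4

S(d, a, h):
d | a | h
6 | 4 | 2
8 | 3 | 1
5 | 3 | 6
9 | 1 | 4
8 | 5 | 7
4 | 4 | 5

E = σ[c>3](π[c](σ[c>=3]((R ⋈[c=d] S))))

σ filters on c, owned by the left side.
E' = σ[c>3](π[c]((σ[c>=3](R) ⋈[c=d] S)))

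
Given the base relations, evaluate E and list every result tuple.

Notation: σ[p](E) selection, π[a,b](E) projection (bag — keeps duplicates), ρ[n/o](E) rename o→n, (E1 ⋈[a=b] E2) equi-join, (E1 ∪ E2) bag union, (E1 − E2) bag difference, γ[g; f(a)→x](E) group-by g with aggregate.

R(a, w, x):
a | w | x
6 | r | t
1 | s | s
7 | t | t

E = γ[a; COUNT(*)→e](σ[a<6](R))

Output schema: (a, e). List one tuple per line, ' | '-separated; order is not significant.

Stepwise |·|:
  R → 3
  σ[a<6](R) → 1
  γ[a; COUNT(*)→e](σ[a<6](R)) → 1

== RESULT ==
a | e
1 | 1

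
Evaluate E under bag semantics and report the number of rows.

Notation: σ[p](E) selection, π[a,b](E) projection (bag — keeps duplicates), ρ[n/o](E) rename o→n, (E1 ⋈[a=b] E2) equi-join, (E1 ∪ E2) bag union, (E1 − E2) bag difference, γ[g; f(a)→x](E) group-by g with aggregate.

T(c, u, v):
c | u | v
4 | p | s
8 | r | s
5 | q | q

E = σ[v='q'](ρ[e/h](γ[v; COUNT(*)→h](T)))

Stepwise |·|:
  T → 3
  γ[v; COUNT(*)→h](T) → 2
  ρ[e/h](γ[v; COUNT(*)→h](T)) → 2
  σ[v='q'](ρ[e/h](γ[v; COUNT(*)→h](T))) → 1

|E| = 1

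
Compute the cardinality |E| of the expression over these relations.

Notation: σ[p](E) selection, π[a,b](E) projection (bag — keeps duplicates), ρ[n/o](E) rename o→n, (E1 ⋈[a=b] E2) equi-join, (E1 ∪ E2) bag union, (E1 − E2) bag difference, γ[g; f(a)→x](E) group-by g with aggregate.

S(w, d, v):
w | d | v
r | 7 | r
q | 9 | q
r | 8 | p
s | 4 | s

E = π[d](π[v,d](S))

Row counts bottom-up:
  S → 4
  π[v,d](S) → 4
  π[d](π[v,d](S)) → 4

|E| = 4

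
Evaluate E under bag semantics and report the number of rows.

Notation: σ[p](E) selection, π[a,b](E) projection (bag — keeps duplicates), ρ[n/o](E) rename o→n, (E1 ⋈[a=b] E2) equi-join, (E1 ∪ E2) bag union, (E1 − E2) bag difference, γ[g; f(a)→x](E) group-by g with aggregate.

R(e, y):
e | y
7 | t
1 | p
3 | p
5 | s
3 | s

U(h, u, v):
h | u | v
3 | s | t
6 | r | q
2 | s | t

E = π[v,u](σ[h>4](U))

Subexpression sizes:
  U → 3
  σ[h>4](U) → 1
  π[v,u](σ[h>4](U)) → 1

|E| = 1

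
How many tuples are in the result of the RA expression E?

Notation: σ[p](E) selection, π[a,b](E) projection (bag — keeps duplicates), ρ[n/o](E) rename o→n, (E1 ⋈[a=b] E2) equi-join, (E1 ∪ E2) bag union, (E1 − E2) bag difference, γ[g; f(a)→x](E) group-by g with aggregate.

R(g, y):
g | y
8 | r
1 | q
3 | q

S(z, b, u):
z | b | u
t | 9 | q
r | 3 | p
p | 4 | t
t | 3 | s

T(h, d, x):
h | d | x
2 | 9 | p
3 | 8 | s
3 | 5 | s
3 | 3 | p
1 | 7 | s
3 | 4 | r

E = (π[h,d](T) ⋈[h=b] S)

Stepwise |·|:
  T → 6
  π[h,d](T) → 6
  S → 4
  (π[h,d](T) ⋈[h=b] S) → 8

|E| = 8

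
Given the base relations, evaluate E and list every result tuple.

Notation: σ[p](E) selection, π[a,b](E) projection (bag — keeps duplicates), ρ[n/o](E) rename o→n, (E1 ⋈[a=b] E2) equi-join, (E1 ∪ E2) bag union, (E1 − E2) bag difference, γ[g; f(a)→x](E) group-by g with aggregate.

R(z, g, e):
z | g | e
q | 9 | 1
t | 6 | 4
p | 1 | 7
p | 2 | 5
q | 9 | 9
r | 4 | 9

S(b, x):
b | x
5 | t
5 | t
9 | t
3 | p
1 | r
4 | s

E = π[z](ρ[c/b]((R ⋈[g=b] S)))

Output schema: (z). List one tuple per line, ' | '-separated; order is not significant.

Per-node cardinality:
  R → 6
  S → 6
  (R ⋈[g=b] S) → 4
  ρ[c/b]((R ⋈[g=b] S)) → 4
  π[z](ρ[c/b]((R ⋈[g=b] S))) → 4

== RESULT ==
z
p
q
q
r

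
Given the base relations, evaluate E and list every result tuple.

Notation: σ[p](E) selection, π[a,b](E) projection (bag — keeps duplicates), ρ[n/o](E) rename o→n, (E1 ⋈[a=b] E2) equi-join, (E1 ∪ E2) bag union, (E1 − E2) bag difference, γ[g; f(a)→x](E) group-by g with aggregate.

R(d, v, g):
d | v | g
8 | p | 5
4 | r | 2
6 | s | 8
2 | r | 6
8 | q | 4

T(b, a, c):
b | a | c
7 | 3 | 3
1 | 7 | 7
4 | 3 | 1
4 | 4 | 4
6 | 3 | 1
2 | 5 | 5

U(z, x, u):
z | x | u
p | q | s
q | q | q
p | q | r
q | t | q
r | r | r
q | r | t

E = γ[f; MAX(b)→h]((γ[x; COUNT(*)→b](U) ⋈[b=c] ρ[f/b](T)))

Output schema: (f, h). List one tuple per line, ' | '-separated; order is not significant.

Subexpression sizes:
  U → 6
  γ[x; COUNT(*)→b](U) → 3
  T → 6
  ρ[f/b](T) → 6
  (γ[x; COUNT(*)→b](U) ⋈[b=c] ρ[f/b](T)) → 3
  γ[f; MAX(b)→h]((γ[x; COUNT(*)→b](U) ⋈[b=c] ρ[f/b](T))) → 3

== RESULT ==
f | h
4 | 1
6 | 1
7 | 3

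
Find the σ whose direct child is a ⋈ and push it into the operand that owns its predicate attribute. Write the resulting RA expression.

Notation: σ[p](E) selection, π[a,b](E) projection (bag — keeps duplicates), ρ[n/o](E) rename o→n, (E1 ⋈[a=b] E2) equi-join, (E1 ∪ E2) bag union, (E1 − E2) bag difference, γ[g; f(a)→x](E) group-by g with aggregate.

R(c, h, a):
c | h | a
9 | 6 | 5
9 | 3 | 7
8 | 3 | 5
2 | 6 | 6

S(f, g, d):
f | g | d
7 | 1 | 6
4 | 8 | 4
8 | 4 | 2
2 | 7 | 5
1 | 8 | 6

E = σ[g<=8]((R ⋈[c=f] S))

σ filters on g, owned by the right side.
E' = (R ⋈[c=f] σ[g<=8](S))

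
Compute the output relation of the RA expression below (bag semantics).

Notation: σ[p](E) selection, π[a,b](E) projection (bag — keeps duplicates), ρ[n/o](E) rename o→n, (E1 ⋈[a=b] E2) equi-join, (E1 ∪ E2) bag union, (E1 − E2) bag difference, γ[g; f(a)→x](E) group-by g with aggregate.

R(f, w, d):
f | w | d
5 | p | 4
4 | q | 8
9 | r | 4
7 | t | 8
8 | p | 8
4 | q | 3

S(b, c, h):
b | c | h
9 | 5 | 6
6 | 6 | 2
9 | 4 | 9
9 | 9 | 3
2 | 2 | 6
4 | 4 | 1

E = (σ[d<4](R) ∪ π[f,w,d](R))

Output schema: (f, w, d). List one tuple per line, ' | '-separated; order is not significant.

Row counts bottom-up:
  R → 6
  σ[d<4](R) → 1
  R → 6
  π[f,w,d](R) → 6
  (σ[d<4](R) ∪ π[f,w,d](R)) → 7

== RESULT ==
f | w | d
4 | q | 3
4 | q | 3
4 | q | 8
5 | p | 4
7 | t | 8
8 | p | 8
9 | r | 4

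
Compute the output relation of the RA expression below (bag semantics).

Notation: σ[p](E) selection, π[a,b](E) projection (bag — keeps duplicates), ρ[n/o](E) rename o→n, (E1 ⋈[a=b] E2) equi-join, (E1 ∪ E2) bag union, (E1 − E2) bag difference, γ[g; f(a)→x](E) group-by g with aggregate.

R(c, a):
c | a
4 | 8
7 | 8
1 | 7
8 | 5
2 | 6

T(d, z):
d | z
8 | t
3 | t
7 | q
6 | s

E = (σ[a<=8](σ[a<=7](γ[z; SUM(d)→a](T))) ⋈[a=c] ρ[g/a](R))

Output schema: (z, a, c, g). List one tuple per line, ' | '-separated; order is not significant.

Stepwise |·|:
  T → 4
  γ[z; SUM(d)→a](T) → 3
  σ[a<=7](γ[z; SUM(d)→a](T)) → 2
  σ[a<=8](σ[a<=7](γ[z; SUM(d)→a](T))) → 2
  R → 5
  ρ[g/a](R) → 5
  (σ[a<=8](σ[a<=7](γ[z; SUM(d)→a](T))) ⋈[a=c] ρ[g/a](R)) → 1

== RESULT ==
z | a | c | g
q | 7 | 7 | 8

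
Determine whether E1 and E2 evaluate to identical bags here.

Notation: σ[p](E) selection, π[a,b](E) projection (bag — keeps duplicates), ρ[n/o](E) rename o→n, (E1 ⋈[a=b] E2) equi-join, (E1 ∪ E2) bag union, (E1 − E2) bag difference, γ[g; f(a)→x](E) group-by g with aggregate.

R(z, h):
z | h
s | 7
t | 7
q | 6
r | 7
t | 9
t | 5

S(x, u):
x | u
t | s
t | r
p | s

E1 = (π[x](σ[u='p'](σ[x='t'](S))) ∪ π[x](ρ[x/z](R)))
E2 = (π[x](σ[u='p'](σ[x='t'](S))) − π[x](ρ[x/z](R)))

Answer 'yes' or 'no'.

E1 per-node cardinality:
  S → 3
  σ[x='t'](S) → 2
  σ[u='p'](σ[x='t'](S)) → 0
  π[x](σ[u='p'](σ[x='t'](S))) → 0
  R → 6
  ρ[x/z](R) → 6
  π[x](ρ[x/z](R)) → 6
  (π[x](σ[u='p'](σ[x='t'](S))) ∪ π[x](ρ[x/z](R))) → 6
E2 per-node cardinality:
  S → 3
  σ[x='t'](S) → 2
  σ[u='p'](σ[x='t'](S)) → 0
  π[x](σ[u='p'](σ[x='t'](S))) → 0
  R → 6
  ρ[x/z](R) → 6
  π[x](ρ[x/z](R)) → 6
  (π[x](σ[u='p'](σ[x='t'](S))) − π[x](ρ[x/z](R))) → 0

E1 result:
x
q
r
s
t
t
t
E2 result:
x
(0 rows)
Witness: ('t',) appears 3× in E1 but 0× in E2.

no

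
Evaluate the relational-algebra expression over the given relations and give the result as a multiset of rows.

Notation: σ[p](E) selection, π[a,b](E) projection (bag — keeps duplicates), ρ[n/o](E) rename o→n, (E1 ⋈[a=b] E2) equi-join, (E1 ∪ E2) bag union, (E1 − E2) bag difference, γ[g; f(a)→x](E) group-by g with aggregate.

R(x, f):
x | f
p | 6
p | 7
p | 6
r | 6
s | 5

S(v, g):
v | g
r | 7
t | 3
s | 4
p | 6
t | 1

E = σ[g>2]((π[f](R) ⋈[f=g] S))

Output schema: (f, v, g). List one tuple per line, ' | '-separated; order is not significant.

Stepwise |·|:
  R → 5
  π[f](R) → 5
  S → 5
  (π[f](R) ⋈[f=g] S) → 4
  σ[g>2]((π[f](R) ⋈[f=g] S)) → 4

== RESULT ==
f | v | g
6 | p | 6
6 | p | 6
6 | p | 6
7 | r | 7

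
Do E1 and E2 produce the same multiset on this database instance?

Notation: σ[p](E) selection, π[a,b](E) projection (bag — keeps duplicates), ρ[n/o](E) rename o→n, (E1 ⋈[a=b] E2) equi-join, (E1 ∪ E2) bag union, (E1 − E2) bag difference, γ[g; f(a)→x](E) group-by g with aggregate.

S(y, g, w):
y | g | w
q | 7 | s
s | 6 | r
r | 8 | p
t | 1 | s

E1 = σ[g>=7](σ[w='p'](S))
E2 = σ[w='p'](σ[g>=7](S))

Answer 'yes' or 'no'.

E1 per-node cardinality:
  S → 4
  σ[w='p'](S) → 1
  σ[g>=7](σ[w='p'](S)) → 1
E2 per-node cardinality:
  S → 4
  σ[g>=7](S) → 2
  σ[w='p'](σ[g>=7](S)) → 1

E1 and E2 produce the same multiset:
y | g | w
r | 8 | p

yes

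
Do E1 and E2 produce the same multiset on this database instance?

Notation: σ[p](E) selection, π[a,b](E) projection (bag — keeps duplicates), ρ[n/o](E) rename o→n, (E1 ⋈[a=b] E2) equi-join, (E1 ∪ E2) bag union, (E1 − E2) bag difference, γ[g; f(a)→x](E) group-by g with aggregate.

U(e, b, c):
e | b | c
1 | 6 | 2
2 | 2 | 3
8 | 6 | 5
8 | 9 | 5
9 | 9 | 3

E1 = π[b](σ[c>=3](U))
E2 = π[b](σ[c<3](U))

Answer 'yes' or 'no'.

E1 stepwise |·|:
  U → 5
  σ[c>=3](U) → 4
  π[b](σ[c>=3](U)) → 4
E2 stepwise |·|:
  U → 5
  σ[c<3](U) → 1
  π[b](σ[c<3](U)) → 1

E1 result:
b
2
6
9
9
E2 result:
b
6
Witness: (2,) appears 1× in E1 but 0× in E2.

no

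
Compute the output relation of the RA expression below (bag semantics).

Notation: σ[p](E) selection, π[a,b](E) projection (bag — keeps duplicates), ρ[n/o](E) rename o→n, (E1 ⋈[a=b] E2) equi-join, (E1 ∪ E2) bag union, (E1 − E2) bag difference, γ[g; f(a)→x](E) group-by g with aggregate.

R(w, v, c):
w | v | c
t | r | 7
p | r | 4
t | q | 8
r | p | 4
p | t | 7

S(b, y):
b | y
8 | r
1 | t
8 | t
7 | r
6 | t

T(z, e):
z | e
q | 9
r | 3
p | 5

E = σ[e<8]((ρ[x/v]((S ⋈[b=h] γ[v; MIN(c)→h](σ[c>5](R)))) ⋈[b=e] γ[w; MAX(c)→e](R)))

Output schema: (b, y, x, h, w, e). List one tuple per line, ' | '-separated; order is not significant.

Row counts bottom-up:
  S → 5
  R → 5
  σ[c>5](R) → 3
  γ[v; MIN(c)→h](σ[c>5](R)) → 3
  (S ⋈[b=h] γ[v; MIN(c)→h](σ[c>5](R))) → 4
  ρ[x/v]((S ⋈[b=h] γ[v; MIN(c)→h](σ[c>5](R)))) → 4
  R → 5
  γ[w; MAX(c)→e](R) → 3
  (ρ[x/v]((S ⋈[b=h] γ[v; MIN(c)→h](σ[c>5](R)))) ⋈[b=e] γ[w; MAX(c)→e](R)) → 4
  σ[e<8]((ρ[x/v]((S ⋈[b=h] γ[v; MIN(c)→h](σ[c>5](R)))) ⋈[b=e] γ[w; MAX(c)→e](R))) → 2

== RESULT ==
b | y | x | h | w | e
7 | r | r | 7 | p | 7
7 | r | t | 7 | p | 7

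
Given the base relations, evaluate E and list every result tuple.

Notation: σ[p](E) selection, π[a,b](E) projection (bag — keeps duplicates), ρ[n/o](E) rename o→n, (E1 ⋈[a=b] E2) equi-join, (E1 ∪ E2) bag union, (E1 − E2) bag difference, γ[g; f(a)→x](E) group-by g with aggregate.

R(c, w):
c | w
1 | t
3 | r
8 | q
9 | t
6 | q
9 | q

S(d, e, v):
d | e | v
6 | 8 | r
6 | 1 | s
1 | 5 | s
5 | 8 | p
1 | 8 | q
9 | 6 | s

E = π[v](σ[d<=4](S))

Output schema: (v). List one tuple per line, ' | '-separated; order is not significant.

Per-node cardinality:
  S → 6
  σ[d<=4](S) → 2
  π[v](σ[d<=4](S)) → 2

== RESULT ==
v
q
s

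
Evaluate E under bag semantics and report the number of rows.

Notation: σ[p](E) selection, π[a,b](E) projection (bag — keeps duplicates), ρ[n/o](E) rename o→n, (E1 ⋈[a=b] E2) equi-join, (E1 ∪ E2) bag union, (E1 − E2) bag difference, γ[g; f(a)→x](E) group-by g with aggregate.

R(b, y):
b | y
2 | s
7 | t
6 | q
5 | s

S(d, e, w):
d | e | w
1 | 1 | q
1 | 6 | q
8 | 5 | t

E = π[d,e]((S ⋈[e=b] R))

Stepwise |·|:
  S → 3
  R → 4
  (S ⋈[e=b] R) → 2
  π[d,e]((S ⋈[e=b] R)) → 2

|E| = 2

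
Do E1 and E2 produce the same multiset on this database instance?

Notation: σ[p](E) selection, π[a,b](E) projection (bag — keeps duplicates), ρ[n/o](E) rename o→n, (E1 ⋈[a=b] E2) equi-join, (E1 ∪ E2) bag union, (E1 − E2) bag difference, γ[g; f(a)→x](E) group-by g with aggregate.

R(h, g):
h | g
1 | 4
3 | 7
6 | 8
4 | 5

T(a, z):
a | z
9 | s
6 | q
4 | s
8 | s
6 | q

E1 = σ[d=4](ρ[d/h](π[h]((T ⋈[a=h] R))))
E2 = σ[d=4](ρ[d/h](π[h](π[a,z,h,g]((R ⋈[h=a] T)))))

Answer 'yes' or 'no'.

E1 subexpression sizes:
  T → 5
  R → 4
  (T ⋈[a=h] R) → 3
  π[h]((T ⋈[a=h] R)) → 3
  ρ[d/h](π[h]((T ⋈[a=h] R))) → 3
  σ[d=4](ρ[d/h](π[h]((T ⋈[a=h] R)))) → 1
E2 subexpression sizes:
  R → 4
  T → 5
  (R ⋈[h=a] T) → 3
  π[a,z,h,g]((R ⋈[h=a] T)) → 3
  π[h](π[a,z,h,g]((R ⋈[h=a] T))) → 3
  ρ[d/h](π[h](π[a,z,h,g]((R ⋈[h=a] T)))) → 3
  σ[d=4](ρ[d/h](π[h](π[a,z,h,g]((R ⋈[h=a] T))))) → 1

E1 and E2 produce the same multiset:
d
4

yes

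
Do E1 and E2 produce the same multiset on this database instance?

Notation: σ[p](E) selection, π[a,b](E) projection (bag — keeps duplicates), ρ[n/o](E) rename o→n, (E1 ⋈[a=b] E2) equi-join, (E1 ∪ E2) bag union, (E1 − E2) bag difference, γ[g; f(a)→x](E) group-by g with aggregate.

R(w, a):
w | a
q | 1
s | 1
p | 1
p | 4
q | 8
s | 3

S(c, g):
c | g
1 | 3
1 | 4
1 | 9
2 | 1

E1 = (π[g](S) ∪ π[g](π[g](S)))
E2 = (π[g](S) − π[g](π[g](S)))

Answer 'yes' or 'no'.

E1 row counts bottom-up:
  S → 4
  π[g](S) → 4
  S → 4
  π[g](S) → 4
  π[g](π[g](S)) → 4
  (π[g](S) ∪ π[g](π[g](S))) → 8
E2 row counts bottom-up:
  S → 4
  π[g](S) → 4
  S → 4
  π[g](S) → 4
  π[g](π[g](S)) → 4
  (π[g](S) − π[g](π[g](S))) → 0

E1 result:
g
1
1
3
3
4
4
9
9
E2 result:
g
(0 rows)
Witness: (1,) appears 2× in E1 but 0× in E2.

no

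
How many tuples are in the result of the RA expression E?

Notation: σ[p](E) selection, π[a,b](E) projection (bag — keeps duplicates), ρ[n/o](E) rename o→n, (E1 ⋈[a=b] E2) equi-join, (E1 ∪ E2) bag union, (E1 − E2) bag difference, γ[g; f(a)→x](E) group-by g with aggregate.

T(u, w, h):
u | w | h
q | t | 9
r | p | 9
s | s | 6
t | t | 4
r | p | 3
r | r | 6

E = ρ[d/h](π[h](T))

Subexpression sizes:
  T → 6
  π[h](T) → 6
  ρ[d/h](π[h](T)) → 6

|E| = 6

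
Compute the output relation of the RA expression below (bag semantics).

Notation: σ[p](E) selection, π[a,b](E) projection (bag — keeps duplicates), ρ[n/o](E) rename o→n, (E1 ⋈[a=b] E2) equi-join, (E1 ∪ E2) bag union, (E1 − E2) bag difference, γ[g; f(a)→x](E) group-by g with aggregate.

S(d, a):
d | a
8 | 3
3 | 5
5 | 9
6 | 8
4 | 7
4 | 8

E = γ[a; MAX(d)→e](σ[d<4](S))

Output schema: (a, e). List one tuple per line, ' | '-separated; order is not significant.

Stepwise |·|:
  S → 6
  σ[d<4](S) → 1
  γ[a; MAX(d)→e](σ[d<4](S)) → 1

== RESULT ==
a | e
5 | 3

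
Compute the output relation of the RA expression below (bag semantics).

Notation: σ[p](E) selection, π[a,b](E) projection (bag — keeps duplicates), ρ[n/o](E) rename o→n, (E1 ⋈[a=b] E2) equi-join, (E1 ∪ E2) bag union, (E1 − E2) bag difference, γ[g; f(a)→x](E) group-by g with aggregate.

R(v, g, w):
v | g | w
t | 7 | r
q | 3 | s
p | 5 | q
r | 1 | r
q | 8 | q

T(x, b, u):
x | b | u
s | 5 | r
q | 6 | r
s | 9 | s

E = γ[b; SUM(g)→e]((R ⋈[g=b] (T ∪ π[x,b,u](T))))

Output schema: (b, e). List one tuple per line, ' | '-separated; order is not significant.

Subexpression sizes:
  R → 5
  T → 3
  T → 3
  π[x,b,u](T) → 3
  (T ∪ π[x,b,u](T)) → 6
  (R ⋈[g=b] (T ∪ π[x,b,u](T))) → 2
  γ[b; SUM(g)→e]((R ⋈[g=b] (T ∪ π[x,b,u](T)))) → 1

== RESULT ==
b | e
5 | 10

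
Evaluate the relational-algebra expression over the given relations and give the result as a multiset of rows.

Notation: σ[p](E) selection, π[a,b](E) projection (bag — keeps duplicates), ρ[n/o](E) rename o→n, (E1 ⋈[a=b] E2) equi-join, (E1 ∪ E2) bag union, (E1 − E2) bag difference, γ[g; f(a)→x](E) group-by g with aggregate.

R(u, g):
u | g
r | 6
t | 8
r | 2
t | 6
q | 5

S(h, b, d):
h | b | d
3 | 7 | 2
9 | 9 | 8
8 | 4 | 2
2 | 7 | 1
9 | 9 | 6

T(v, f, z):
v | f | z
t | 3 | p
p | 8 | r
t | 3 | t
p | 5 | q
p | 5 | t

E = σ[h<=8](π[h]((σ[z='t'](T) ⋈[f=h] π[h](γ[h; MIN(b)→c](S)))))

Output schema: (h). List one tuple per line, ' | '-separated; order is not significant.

Per-node cardinality:
  T → 5
  σ[z='t'](T) → 2
  S → 5
  γ[h; MIN(b)→c](S) → 4
  π[h](γ[h; MIN(b)→c](S)) → 4
  (σ[z='t'](T) ⋈[f=h] π[h](γ[h; MIN(b)→c](S))) → 1
  π[h]((σ[z='t'](T) ⋈[f=h] π[h](γ[h; MIN(b)→c](S)))) → 1
  σ[h<=8](π[h]((σ[z='t'](T) ⋈[f=h] π[h](γ[h; MIN(b)→c](S))))) → 1

== RESULT ==
h
3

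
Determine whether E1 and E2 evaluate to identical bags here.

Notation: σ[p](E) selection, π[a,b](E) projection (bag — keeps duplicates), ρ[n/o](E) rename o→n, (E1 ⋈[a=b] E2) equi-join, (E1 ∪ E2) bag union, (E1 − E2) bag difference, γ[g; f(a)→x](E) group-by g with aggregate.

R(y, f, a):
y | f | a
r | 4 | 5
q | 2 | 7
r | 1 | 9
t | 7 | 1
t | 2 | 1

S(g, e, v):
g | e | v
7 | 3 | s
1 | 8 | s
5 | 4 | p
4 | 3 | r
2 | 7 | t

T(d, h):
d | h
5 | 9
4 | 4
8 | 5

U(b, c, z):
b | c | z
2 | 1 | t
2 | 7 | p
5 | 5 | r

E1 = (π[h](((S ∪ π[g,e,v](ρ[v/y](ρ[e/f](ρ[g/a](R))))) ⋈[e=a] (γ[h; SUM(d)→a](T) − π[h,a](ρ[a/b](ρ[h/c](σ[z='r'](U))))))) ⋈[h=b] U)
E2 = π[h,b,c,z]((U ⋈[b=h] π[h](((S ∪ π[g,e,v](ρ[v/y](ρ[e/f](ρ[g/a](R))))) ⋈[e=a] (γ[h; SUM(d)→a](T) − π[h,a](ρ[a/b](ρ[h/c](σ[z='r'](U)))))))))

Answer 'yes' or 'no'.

E1 stepwise |·|:
  S → 5
  R → 5
  ρ[g/a](R) → 5
  ρ[e/f](ρ[g/a](R)) → 5
  ρ[v/y](ρ[e/f](ρ[g/a](R))) → 5
  π[g,e,v](ρ[v/y](ρ[e/f](ρ[g/a](R)))) → 5
  (S ∪ π[g,e,v](ρ[v/y](ρ[e/f](ρ[g/a](R))))) → 10
  T → 3
  γ[h; SUM(d)→a](T) → 3
  U → 3
  σ[z='r'](U) → 1
  ρ[h/c](σ[z='r'](U)) → 1
  ρ[a/b](ρ[h/c](σ[z='r'](U))) → 1
  π[h,a](ρ[a/b](ρ[h/c](σ[z='r'](U)))) → 1
  (γ[h; SUM(d)→a](T) − π[h,a](ρ[a/b](ρ[h/c](σ[z='r'](U))))) → 3
  ((S ∪ π[g,e,v](ρ[v/y](ρ[e/f](ρ[g/a](R))))) ⋈[e=a] (γ[h; SUM(d)→a](T) − π[h,a](ρ[a/b](ρ[h/c](σ[z='r'](U)))))) → 3
  π[h](((S ∪ π[g,e,v](ρ[v/y](ρ[e/f](ρ[g/a](R))))) ⋈[e=a] (γ[h; SUM(d)→a](T) − π[h,a](ρ[a/b](ρ[h/c](σ[z='r'](U))))))) → 3
  U → 3
  (π[h](((S ∪ π[g,e,v](ρ[v/y](ρ[e/f](ρ[g/a](R))))) ⋈[e=a] (γ[h; SUM(d)→a](T) − π[h,a](ρ[a/b](ρ[h/c](σ[z='r'](U))))))) ⋈[h=b] U) → 1
E2 stepwise |·|:
  U → 3
  S → 5
  R → 5
  ρ[g/a](R) → 5
  ρ[e/f](ρ[g/a](R)) → 5
  ρ[v/y](ρ[e/f](ρ[g/a](R))) → 5
  π[g,e,v](ρ[v/y](ρ[e/f](ρ[g/a](R)))) → 5
  (S ∪ π[g,e,v](ρ[v/y](ρ[e/f](ρ[g/a](R))))) → 10
  T → 3
  γ[h; SUM(d)→a](T) → 3
  U → 3
  σ[z='r'](U) → 1
  ρ[h/c](σ[z='r'](U)) → 1
  ρ[a/b](ρ[h/c](σ[z='r'](U))) → 1
  π[h,a](ρ[a/b](ρ[h/c](σ[z='r'](U)))) → 1
  (γ[h; SUM(d)→a](T) − π[h,a](ρ[a/b](ρ[h/c](σ[z='r'](U))))) → 3
  ((S ∪ π[g,e,v](ρ[v/y](ρ[e/f](ρ[g/a](R))))) ⋈[e=a] (γ[h; SUM(d)→a](T) − π[h,a](ρ[a/b](ρ[h/c](σ[z='r'](U)))))) → 3
  π[h](((S ∪ π[g,e,v](ρ[v/y](ρ[e/f](ρ[g/a](R))))) ⋈[e=a] (γ[h; SUM(d)→a](T) − π[h,a](ρ[a/b](ρ[h/c](σ[z='r'](U))))))) → 3
  (U ⋈[b=h] π[h](((S ∪ π[g,e,v](ρ[v/y](ρ[e/f](ρ[g/a](R))))) ⋈[e=a] (γ[h; SUM(d)→a](T) − π[h,a](ρ[a/b](ρ[h/c](σ[z='r'](U)))))))) → 1
  π[h,b,c,z]((U ⋈[b=h] π[h](((S ∪ π[g,e,v](ρ[v/y](ρ[e/f](ρ[g/a](R))))) ⋈[e=a] (γ[h; SUM(d)→a](T) − π[h,a](ρ[a/b](ρ[h/c](σ[z='r'](U))))))))) → 1

E1 and E2 produce the same multiset:
h | b | c | z
5 | 5 | 5 | r

yes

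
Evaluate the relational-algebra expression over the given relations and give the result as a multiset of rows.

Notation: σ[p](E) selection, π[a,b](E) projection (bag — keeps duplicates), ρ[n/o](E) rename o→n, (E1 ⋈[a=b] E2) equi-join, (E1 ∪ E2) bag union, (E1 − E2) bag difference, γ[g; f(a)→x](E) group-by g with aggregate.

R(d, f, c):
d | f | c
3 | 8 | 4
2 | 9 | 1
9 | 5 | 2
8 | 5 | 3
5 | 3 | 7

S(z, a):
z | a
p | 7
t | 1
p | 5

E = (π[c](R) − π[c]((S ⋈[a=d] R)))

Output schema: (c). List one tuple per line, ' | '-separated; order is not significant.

Stepwise |·|:
  R → 5
  π[c](R) → 5
  S → 3
  R → 5
  (S ⋈[a=d] R) → 1
  π[c]((S ⋈[a=d] R)) → 1
  (π[c](R) − π[c]((S ⋈[a=d] R))) → 4

== RESULT ==
c
1
2
3
4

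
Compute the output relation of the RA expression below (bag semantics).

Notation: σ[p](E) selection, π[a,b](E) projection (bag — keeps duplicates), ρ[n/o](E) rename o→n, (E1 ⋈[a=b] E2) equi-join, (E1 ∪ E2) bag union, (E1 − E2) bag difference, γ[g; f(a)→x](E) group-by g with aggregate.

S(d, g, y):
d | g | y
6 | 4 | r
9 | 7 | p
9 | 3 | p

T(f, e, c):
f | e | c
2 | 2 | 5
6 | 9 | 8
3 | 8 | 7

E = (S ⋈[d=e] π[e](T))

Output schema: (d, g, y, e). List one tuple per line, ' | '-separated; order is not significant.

Stepwise |·|:
  S → 3
  T → 3
  π[e](T) → 3
  (S ⋈[d=e] π[e](T)) → 2

== RESULT ==
d | g | y | e
9 | 3 | p | 9
9 | 7 | p | 9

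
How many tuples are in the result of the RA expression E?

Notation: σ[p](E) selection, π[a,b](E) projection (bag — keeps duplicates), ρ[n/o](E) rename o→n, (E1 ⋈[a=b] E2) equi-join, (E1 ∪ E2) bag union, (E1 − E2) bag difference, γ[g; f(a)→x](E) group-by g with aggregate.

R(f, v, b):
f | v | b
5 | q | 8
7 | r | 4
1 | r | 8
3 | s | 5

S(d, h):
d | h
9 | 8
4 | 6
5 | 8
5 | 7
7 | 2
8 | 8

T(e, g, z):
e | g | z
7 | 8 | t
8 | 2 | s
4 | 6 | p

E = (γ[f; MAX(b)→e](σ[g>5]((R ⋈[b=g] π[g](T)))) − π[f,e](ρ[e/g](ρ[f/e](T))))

Stepwise |·|:
  R → 4
  T → 3
  π[g](T) → 3
  (R ⋈[b=g] π[g](T)) → 2
  σ[g>5]((R ⋈[b=g] π[g](T))) → 2
  γ[f; MAX(b)→e](σ[g>5]((R ⋈[b=g] π[g](T)))) → 2
  T → 3
  ρ[f/e](T) → 3
  ρ[e/g](ρ[f/e](T)) → 3
  π[f,e](ρ[e/g](ρ[f/e](T))) → 3
  (γ[f; MAX(b)→e](σ[g>5]((R ⋈[b=g] π[g](T)))) − π[f,e](ρ[e/g](ρ[f/e](T)))) → 2

|E| = 2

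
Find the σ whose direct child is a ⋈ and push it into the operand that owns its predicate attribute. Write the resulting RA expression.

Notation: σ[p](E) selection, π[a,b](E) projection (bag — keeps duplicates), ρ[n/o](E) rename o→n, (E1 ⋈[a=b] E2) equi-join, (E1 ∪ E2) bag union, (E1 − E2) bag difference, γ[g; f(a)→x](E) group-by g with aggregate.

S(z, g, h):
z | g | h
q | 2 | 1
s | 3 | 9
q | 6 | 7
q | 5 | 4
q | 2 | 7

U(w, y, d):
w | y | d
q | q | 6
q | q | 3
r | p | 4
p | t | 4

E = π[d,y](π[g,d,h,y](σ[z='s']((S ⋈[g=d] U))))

σ filters on z, owned by the left side.
E' = π[d,y](π[g,d,h,y]((σ[z='s'](S) ⋈[g=d] U)))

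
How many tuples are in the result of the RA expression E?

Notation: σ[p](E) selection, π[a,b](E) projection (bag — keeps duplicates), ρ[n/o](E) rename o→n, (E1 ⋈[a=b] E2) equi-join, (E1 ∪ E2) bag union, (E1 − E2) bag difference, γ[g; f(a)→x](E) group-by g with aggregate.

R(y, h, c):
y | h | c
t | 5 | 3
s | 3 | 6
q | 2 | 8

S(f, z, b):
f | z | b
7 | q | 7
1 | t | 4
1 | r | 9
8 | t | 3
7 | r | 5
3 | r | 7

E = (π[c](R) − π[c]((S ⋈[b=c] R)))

Per-node cardinality:
  R → 3
  π[c](R) → 3
  S → 6
  R → 3
  (S ⋈[b=c] R) → 1
  π[c]((S ⋈[b=c] R)) → 1
  (π[c](R) − π[c]((S ⋈[b=c] R))) → 2

|E| = 2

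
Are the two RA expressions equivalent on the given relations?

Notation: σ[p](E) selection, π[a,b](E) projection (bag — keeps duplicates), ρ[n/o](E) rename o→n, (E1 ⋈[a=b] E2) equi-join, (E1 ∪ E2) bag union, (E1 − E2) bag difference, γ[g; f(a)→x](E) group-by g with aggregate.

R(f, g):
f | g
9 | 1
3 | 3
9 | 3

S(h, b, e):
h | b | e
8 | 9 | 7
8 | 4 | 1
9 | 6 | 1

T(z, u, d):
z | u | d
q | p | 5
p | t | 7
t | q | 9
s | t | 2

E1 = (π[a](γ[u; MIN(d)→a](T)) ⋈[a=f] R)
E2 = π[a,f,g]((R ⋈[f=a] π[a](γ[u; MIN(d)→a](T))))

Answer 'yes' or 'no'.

E1 row counts bottom-up:
  T → 4
  γ[u; MIN(d)→a](T) → 3
  π[a](γ[u; MIN(d)→a](T)) → 3
  R → 3
  (π[a](γ[u; MIN(d)→a](T)) ⋈[a=f] R) → 2
E2 row counts bottom-up:
  R → 3
  T → 4
  γ[u; MIN(d)→a](T) → 3
  π[a](γ[u; MIN(d)→a](T)) → 3
  (R ⋈[f=a] π[a](γ[u; MIN(d)→a](T))) → 2
  π[a,f,g]((R ⋈[f=a] π[a](γ[u; MIN(d)→a](T)))) → 2

E1 and E2 produce the same multiset:
a | f | g
9 | 9 | 1
9 | 9 | 3

yes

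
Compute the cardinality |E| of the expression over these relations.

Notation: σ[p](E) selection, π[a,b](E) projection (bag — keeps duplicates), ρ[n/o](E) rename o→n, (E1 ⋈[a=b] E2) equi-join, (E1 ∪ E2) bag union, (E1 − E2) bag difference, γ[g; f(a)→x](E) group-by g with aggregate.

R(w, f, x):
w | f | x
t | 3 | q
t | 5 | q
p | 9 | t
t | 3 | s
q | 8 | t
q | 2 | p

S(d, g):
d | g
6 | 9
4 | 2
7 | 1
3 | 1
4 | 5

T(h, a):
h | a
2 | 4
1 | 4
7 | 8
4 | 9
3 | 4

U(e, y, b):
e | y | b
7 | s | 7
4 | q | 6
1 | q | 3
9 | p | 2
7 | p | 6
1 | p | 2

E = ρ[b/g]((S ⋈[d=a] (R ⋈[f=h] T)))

Subexpression sizes:
  S → 5
  R → 6
  T → 5
  (R ⋈[f=h] T) → 3
  (S ⋈[d=a] (R ⋈[f=h] T)) → 6
  ρ[b/g]((S ⋈[d=a] (R ⋈[f=h] T))) → 6

|E| = 6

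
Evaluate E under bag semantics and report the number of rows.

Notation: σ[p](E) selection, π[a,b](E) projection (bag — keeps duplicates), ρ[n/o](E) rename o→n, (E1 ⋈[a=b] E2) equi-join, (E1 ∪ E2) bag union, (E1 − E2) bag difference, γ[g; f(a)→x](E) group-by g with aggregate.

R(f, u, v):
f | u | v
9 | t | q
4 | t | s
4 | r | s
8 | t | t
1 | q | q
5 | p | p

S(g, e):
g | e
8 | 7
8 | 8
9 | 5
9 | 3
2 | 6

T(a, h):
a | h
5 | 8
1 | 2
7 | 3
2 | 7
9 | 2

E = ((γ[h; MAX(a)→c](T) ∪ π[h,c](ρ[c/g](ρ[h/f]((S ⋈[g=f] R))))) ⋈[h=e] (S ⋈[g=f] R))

Subexpression sizes:
  T → 5
  γ[h; MAX(a)→c](T) → 4
  S → 5
  R → 6
  (S ⋈[g=f] R) → 4
  ρ[h/f]((S ⋈[g=f] R)) → 4
  ρ[c/g](ρ[h/f]((S ⋈[g=f] R))) → 4
  π[h,c](ρ[c/g](ρ[h/f]((S ⋈[g=f] R)))) → 4
  (γ[h; MAX(a)→c](T) ∪ π[h,c](ρ[c/g](ρ[h/f]((S ⋈[g=f] R))))) → 8
  S → 5
  R → 6
  (S ⋈[g=f] R) → 4
  ((γ[h; MAX(a)→c](T) ∪ π[h,c](ρ[c/g](ρ[h/f]((S ⋈[g=f] R))))) ⋈[h=e] (S ⋈[g=f] R)) → 5

|E| = 5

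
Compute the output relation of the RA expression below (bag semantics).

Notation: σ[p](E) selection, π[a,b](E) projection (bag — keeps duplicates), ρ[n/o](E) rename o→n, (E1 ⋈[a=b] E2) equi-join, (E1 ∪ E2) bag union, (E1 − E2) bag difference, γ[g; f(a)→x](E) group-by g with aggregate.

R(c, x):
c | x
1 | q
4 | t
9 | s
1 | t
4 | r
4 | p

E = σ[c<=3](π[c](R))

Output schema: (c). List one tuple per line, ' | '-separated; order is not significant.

Row counts bottom-up:
  R → 6
  π[c](R) → 6
  σ[c<=3](π[c](R)) → 2

== RESULT ==
c
1
1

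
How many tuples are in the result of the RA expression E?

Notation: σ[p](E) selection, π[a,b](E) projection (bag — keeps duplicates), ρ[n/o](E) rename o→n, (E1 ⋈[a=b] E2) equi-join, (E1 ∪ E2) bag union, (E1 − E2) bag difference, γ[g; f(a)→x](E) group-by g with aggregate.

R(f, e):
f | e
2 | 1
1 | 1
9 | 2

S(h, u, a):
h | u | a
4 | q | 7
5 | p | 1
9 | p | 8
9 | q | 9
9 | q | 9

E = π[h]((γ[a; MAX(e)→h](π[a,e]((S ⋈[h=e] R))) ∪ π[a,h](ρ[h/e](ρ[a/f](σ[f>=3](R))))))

Row counts bottom-up:
  S → 5
  R → 3
  (S ⋈[h=e] R) → 0
  π[a,e]((S ⋈[h=e] R)) → 0
  γ[a; MAX(e)→h](π[a,e]((S ⋈[h=e] R))) → 0
  R → 3
  σ[f>=3](R) → 1
  ρ[a/f](σ[f>=3](R)) → 1
  ρ[h/e](ρ[a/f](σ[f>=3](R))) → 1
  π[a,h](ρ[h/e](ρ[a/f](σ[f>=3](R)))) → 1
  (γ[a; MAX(e)→h](π[a,e]((S ⋈[h=e] R))) ∪ π[a,h](ρ[h/e](ρ[a/f](σ[f>=3](R))))) → 1
  π[h]((γ[a; MAX(e)→h](π[a,e]((S ⋈[h=e] R))) ∪ π[a,h](ρ[h/e](ρ[a/f](σ[f>=3](R)))))) → 1

|E| = 1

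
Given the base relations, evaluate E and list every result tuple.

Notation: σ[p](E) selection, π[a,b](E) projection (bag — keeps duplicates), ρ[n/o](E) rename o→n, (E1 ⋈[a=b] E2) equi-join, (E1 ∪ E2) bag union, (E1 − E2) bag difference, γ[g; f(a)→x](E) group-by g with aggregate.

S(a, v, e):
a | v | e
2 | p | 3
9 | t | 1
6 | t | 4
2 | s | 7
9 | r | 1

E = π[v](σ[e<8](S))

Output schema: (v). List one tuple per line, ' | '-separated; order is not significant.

Subexpression sizes:
  S → 5
  σ[e<8](S) → 5
  π[v](σ[e<8](S)) → 5

== RESULT ==
v
p
r
s
t
t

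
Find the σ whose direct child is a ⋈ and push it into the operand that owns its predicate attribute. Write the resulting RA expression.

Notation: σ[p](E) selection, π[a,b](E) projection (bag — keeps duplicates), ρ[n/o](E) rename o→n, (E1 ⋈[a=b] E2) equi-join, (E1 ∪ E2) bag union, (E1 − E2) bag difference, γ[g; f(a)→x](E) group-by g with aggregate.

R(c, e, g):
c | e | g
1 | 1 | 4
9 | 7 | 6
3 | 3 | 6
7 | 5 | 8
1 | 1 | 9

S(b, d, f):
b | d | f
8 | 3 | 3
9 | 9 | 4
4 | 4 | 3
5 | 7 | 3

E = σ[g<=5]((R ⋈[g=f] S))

σ filters on g, owned by the left side.
E' = (σ[g<=5](R) ⋈[g=f] S)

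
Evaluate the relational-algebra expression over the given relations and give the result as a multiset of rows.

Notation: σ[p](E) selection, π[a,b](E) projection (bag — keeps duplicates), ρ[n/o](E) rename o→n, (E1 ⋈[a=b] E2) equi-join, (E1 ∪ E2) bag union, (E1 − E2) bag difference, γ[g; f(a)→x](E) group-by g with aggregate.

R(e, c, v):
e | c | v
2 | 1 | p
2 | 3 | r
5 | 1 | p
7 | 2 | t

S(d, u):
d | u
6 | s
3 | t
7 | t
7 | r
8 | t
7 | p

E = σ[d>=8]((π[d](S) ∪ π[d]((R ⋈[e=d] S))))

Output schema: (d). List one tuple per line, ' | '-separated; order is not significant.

Subexpression sizes:
  S → 6
  π[d](S) → 6
  R → 4
  S → 6
  (R ⋈[e=d] S) → 3
  π[d]((R ⋈[e=d] S)) → 3
  (π[d](S) ∪ π[d]((R ⋈[e=d] S))) → 9
  σ[d>=8]((π[d](S) ∪ π[d]((R ⋈[e=d] S)))) → 1

== RESULT ==
d
8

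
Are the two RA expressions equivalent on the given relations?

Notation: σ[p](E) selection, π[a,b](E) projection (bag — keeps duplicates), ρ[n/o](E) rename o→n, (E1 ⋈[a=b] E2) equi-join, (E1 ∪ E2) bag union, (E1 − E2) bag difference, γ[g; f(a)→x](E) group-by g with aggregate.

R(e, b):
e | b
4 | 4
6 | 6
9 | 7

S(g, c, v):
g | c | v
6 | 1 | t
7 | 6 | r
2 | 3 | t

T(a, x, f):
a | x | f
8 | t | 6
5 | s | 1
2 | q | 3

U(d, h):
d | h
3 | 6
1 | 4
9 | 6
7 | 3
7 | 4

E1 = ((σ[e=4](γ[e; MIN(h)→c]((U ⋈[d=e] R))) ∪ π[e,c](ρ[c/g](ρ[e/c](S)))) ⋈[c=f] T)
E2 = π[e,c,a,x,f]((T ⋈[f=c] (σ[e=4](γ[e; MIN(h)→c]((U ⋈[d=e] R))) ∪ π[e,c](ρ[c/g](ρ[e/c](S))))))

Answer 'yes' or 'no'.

E1 per-node cardinality:
  U → 5
  R → 3
  (U ⋈[d=e] R) → 1
  γ[e; MIN(h)→c]((U ⋈[d=e] R)) → 1
  σ[e=4](γ[e; MIN(h)→c]((U ⋈[d=e] R))) → 0
  S → 3
  ρ[e/c](S) → 3
  ρ[c/g](ρ[e/c](S)) → 3
  π[e,c](ρ[c/g](ρ[e/c](S))) → 3
  (σ[e=4](γ[e; MIN(h)→c]((U ⋈[d=e] R))) ∪ π[e,c](ρ[c/g](ρ[e/c](S)))) → 3
  T → 3
  ((σ[e=4](γ[e; MIN(h)→c]((U ⋈[d=e] R))) ∪ π[e,c](ρ[c/g](ρ[e/c](S)))) ⋈[c=f] T) → 1
E2 per-node cardinality:
  T → 3
  U → 5
  R → 3
  (U ⋈[d=e] R) → 1
  γ[e; MIN(h)→c]((U ⋈[d=e] R)) → 1
  σ[e=4](γ[e; MIN(h)→c]((U ⋈[d=e] R))) → 0
  S → 3
  ρ[e/c](S) → 3
  ρ[c/g](ρ[e/c](S)) → 3
  π[e,c](ρ[c/g](ρ[e/c](S))) → 3
  (σ[e=4](γ[e; MIN(h)→c]((U ⋈[d=e] R))) ∪ π[e,c](ρ[c/g](ρ[e/c](S)))) → 3
  (T ⋈[f=c] (σ[e=4](γ[e; MIN(h)→c]((U ⋈[d=e] R))) ∪ π[e,c](ρ[c/g](ρ[e/c](S))))) → 1
  π[e,c,a,x,f]((T ⋈[f=c] (σ[e=4](γ[e; MIN(h)→c]((U ⋈[d=e] R))) ∪ π[e,c](ρ[c/g](ρ[e/c](S)))))) → 1

E1 and E2 produce the same multiset:
e | c | a | x | f
1 | 6 | 8 | t | 6

yes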